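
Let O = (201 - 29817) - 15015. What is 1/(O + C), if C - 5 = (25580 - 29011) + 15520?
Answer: -1/32537 ≈ -3.0734e-5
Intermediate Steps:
O = -44631 (O = -29616 - 15015 = -44631)
C = 12094 (C = 5 + ((25580 - 29011) + 15520) = 5 + (-3431 + 15520) = 5 + 12089 = 12094)
1/(O + C) = 1/(-44631 + 12094) = 1/(-32537) = -1/32537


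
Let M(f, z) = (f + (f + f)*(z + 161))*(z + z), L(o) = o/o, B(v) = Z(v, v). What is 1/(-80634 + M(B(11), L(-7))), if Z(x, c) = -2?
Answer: -1/81934 ≈ -1.2205e-5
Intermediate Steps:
B(v) = -2
L(o) = 1
M(f, z) = 2*z*(f + 2*f*(161 + z)) (M(f, z) = (f + (2*f)*(161 + z))*(2*z) = (f + 2*f*(161 + z))*(2*z) = 2*z*(f + 2*f*(161 + z)))
1/(-80634 + M(B(11), L(-7))) = 1/(-80634 + 2*(-2)*1*(323 + 2*1)) = 1/(-80634 + 2*(-2)*1*(323 + 2)) = 1/(-80634 + 2*(-2)*1*325) = 1/(-80634 - 1300) = 1/(-81934) = -1/81934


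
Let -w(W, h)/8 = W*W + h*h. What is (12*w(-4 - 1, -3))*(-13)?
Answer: 42432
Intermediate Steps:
w(W, h) = -8*W² - 8*h² (w(W, h) = -8*(W*W + h*h) = -8*(W² + h²) = -8*W² - 8*h²)
(12*w(-4 - 1, -3))*(-13) = (12*(-8*(-4 - 1)² - 8*(-3)²))*(-13) = (12*(-8*(-5)² - 8*9))*(-13) = (12*(-8*25 - 72))*(-13) = (12*(-200 - 72))*(-13) = (12*(-272))*(-13) = -3264*(-13) = 42432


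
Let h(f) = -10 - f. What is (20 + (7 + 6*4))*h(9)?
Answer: -969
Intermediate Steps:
(20 + (7 + 6*4))*h(9) = (20 + (7 + 6*4))*(-10 - 1*9) = (20 + (7 + 24))*(-10 - 9) = (20 + 31)*(-19) = 51*(-19) = -969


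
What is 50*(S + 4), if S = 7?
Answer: 550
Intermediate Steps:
50*(S + 4) = 50*(7 + 4) = 50*11 = 550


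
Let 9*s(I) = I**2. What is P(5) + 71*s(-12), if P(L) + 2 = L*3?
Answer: 1149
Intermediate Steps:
P(L) = -2 + 3*L (P(L) = -2 + L*3 = -2 + 3*L)
s(I) = I**2/9
P(5) + 71*s(-12) = (-2 + 3*5) + 71*((1/9)*(-12)**2) = (-2 + 15) + 71*((1/9)*144) = 13 + 71*16 = 13 + 1136 = 1149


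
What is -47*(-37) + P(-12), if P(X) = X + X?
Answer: 1715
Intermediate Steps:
P(X) = 2*X
-47*(-37) + P(-12) = -47*(-37) + 2*(-12) = 1739 - 24 = 1715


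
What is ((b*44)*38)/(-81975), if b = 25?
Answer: -1672/3279 ≈ -0.50991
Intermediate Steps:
((b*44)*38)/(-81975) = ((25*44)*38)/(-81975) = (1100*38)*(-1/81975) = 41800*(-1/81975) = -1672/3279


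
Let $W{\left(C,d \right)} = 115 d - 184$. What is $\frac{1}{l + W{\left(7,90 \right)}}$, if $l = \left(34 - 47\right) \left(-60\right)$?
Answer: $\frac{1}{10946} \approx 9.1358 \cdot 10^{-5}$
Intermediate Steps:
$W{\left(C,d \right)} = -184 + 115 d$
$l = 780$ ($l = \left(-13\right) \left(-60\right) = 780$)
$\frac{1}{l + W{\left(7,90 \right)}} = \frac{1}{780 + \left(-184 + 115 \cdot 90\right)} = \frac{1}{780 + \left(-184 + 10350\right)} = \frac{1}{780 + 10166} = \frac{1}{10946}$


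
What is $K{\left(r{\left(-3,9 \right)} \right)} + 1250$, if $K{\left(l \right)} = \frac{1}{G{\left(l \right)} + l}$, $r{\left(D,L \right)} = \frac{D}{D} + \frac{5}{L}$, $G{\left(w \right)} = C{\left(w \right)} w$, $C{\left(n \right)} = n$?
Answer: $\frac{402581}{322} \approx 1250.3$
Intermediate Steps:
$G{\left(w \right)} = w^{2}$ ($G{\left(w \right)} = w w = w^{2}$)
$r{\left(D,L \right)} = 1 + \frac{5}{L}$
$K{\left(l \right)} = \frac{1}{l + l^{2}}$ ($K{\left(l \right)} = \frac{1}{l^{2} + l} = \frac{1}{l + l^{2}}$)
$K{\left(r{\left(-3,9 \right)} \right)} + 1250 = \frac{1}{\frac{5 + 9}{9} \left(1 + \frac{5 + 9}{9}\right)} + 1250 = \frac{1}{\frac{1}{9} \cdot 14 \left(1 + \frac{1}{9} \cdot 14\right)} + 1250 = \frac{1}{\frac{14}{9} \left(1 + \frac{14}{9}\right)} + 1250 = \frac{9}{14 \cdot \frac{23}{9}} + 1250 = \frac{9}{14} \cdot \frac{9}{23} + 1250 = \frac{81}{322} + 1250 = \frac{402581}{322}$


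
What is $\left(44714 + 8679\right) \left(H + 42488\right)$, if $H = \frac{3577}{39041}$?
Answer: $\frac{88567111595905}{39041} \approx 2.2686 \cdot 10^{9}$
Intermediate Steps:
$H = \frac{3577}{39041}$ ($H = 3577 \cdot \frac{1}{39041} = \frac{3577}{39041} \approx 0.091622$)
$\left(44714 + 8679\right) \left(H + 42488\right) = \left(44714 + 8679\right) \left(\frac{3577}{39041} + 42488\right) = 53393 \cdot \frac{1658777585}{39041} = \frac{88567111595905}{39041}$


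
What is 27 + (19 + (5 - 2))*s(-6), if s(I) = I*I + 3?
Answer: 885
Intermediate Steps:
s(I) = 3 + I² (s(I) = I² + 3 = 3 + I²)
27 + (19 + (5 - 2))*s(-6) = 27 + (19 + (5 - 2))*(3 + (-6)²) = 27 + (19 + 3)*(3 + 36) = 27 + 22*39 = 27 + 858 = 885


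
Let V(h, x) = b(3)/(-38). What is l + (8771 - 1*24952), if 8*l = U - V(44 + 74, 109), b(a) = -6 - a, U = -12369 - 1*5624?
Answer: -5602767/304 ≈ -18430.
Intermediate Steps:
U = -17993 (U = -12369 - 5624 = -17993)
V(h, x) = 9/38 (V(h, x) = (-6 - 1*3)/(-38) = (-6 - 3)*(-1/38) = -9*(-1/38) = 9/38)
l = -683743/304 (l = (-17993 - 1*9/38)/8 = (-17993 - 9/38)/8 = (⅛)*(-683743/38) = -683743/304 ≈ -2249.2)
l + (8771 - 1*24952) = -683743/304 + (8771 - 1*24952) = -683743/304 + (8771 - 24952) = -683743/304 - 16181 = -5602767/304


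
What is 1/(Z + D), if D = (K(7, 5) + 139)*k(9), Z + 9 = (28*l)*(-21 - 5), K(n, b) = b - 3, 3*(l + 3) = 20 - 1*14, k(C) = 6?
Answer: 1/1565 ≈ 0.00063898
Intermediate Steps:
l = -1 (l = -3 + (20 - 1*14)/3 = -3 + (20 - 14)/3 = -3 + (1/3)*6 = -3 + 2 = -1)
K(n, b) = -3 + b
Z = 719 (Z = -9 + (28*(-1))*(-21 - 5) = -9 - 28*(-26) = -9 + 728 = 719)
D = 846 (D = ((-3 + 5) + 139)*6 = (2 + 139)*6 = 141*6 = 846)
1/(Z + D) = 1/(719 + 846) = 1/1565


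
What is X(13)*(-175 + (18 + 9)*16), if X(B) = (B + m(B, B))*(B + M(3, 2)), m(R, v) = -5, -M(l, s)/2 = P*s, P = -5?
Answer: 67848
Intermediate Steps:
M(l, s) = 10*s (M(l, s) = -(-10)*s = 10*s)
X(B) = (-5 + B)*(20 + B) (X(B) = (B - 5)*(B + 10*2) = (-5 + B)*(B + 20) = (-5 + B)*(20 + B))
X(13)*(-175 + (18 + 9)*16) = (-100 + 13² + 15*13)*(-175 + (18 + 9)*16) = (-100 + 169 + 195)*(-175 + 27*16) = 264*(-175 + 432) = 264*257 = 67848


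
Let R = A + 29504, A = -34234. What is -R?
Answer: 4730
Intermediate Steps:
R = -4730 (R = -34234 + 29504 = -4730)
-R = -1*(-4730) = 4730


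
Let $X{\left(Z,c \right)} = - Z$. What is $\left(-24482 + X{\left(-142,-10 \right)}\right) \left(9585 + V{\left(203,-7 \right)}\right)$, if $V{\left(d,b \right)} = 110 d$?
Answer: $-776811100$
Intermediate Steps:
$\left(-24482 + X{\left(-142,-10 \right)}\right) \left(9585 + V{\left(203,-7 \right)}\right) = \left(-24482 - -142\right) \left(9585 + 110 \cdot 203\right) = \left(-24482 + 142\right) \left(9585 + 22330\right) = \left(-24340\right) 31915 = -776811100$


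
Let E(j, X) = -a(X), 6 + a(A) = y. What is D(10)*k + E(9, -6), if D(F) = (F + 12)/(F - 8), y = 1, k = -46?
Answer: -501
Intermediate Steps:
a(A) = -5 (a(A) = -6 + 1 = -5)
D(F) = (12 + F)/(-8 + F)
E(j, X) = 5 (E(j, X) = -1*(-5) = 5)
D(10)*k + E(9, -6) = ((12 + 10)/(-8 + 10))*(-46) + 5 = (22/2)*(-46) + 5 = ((½)*22)*(-46) + 5 = 11*(-46) + 5 = -506 + 5 = -501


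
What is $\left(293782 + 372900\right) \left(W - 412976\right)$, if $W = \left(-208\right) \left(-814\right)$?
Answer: $-162446402848$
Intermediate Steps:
$W = 169312$
$\left(293782 + 372900\right) \left(W - 412976\right) = \left(293782 + 372900\right) \left(169312 - 412976\right) = 666682 \left(-243664\right) = -162446402848$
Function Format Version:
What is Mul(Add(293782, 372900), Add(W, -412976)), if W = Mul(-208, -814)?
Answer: -162446402848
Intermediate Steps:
W = 169312
Mul(Add(293782, 372900), Add(W, -412976)) = Mul(Add(293782, 372900), Add(169312, -412976)) = Mul(666682, -243664) = -162446402848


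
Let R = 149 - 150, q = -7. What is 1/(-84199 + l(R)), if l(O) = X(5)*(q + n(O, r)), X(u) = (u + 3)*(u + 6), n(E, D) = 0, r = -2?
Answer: -1/84815 ≈ -1.1790e-5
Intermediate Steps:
R = -1
X(u) = (3 + u)*(6 + u)
l(O) = -616 (l(O) = (18 + 5² + 9*5)*(-7 + 0) = (18 + 25 + 45)*(-7) = 88*(-7) = -616)
1/(-84199 + l(R)) = 1/(-84199 - 616) = 1/(-84815) = -1/84815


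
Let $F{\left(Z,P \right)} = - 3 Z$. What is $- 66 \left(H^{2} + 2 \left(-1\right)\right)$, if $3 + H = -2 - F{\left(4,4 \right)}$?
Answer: $-3102$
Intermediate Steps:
$H = 7$ ($H = -3 - \left(2 - 12\right) = -3 - -10 = -3 + \left(-2 + 12\right) = -3 + 10 = 7$)
$- 66 \left(H^{2} + 2 \left(-1\right)\right) = - 66 \left(7^{2} + 2 \left(-1\right)\right) = - 66 \left(49 - 2\right) = \left(-66\right) 47 = -3102$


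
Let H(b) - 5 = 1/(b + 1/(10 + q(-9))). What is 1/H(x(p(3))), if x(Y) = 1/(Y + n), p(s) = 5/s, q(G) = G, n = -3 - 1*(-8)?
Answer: 23/135 ≈ 0.17037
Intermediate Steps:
n = 5 (n = -3 + 8 = 5)
x(Y) = 1/(5 + Y) (x(Y) = 1/(Y + 5) = 1/(5 + Y))
H(b) = 5 + 1/(1 + b) (H(b) = 5 + 1/(b + 1/(10 - 9)) = 5 + 1/(b + 1/1) = 5 + 1/(b + 1) = 5 + 1/(1 + b))
1/H(x(p(3))) = 1/((6 + 5/(5 + 5/3))/(1 + 1/(5 + 5/3))) = 1/((6 + 5/(20/3))/(1 + 1/(20/3))) = 1/((6 + 5*(3/20))/(1 + 3/20)) = 1/((6 + ¾)/(23/20)) = 1/((20/23)*(27/4)) = 1/(135/23) = 23/135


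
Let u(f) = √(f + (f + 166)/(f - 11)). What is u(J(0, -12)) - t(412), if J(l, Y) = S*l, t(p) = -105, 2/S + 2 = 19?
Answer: 105 + I*√1826/11 ≈ 105.0 + 3.8847*I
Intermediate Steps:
S = 2/17 (S = 2/(-2 + 19) = 2/17 ≈ 0.11765)
J(l, Y) = 2*l/17
u(f) = √(f + (166 + f)/(-11 + f))
u(J(0, -12)) - t(412) = √((166 + (2/17)*0 + ((2/17)*0)*(-11 + (2/17)*0))/(-11 + (2/17)*0)) - 1*(-105) = √((166 + 0 + 0*(-11 + 0))/(-11 + 0)) + 105 = √((166 + 0 + 0*(-11))/(-11)) + 105 = √(-(166 + 0 + 0)/11) + 105 = √(-1/11*166) + 105 = √(-166/11) + 105 = I*√1826/11 + 105 = 105 + I*√1826/11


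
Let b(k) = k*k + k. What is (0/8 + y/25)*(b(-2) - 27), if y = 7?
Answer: -7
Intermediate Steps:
b(k) = k + k² (b(k) = k² + k = k + k²)
(0/8 + y/25)*(b(-2) - 27) = (0/8 + 7/25)*(-2*(1 - 2) - 27) = (0*(⅛) + 7*(1/25))*(-2*(-1) - 27) = (0 + 7/25)*(2 - 27) = (7/25)*(-25) = -7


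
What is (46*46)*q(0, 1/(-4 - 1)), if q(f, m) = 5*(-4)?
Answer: -42320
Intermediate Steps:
q(f, m) = -20
(46*46)*q(0, 1/(-4 - 1)) = (46*46)*(-20) = 2116*(-20) = -42320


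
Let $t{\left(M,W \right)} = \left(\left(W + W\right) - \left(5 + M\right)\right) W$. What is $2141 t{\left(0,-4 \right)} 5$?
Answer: $556660$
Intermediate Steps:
$t{\left(M,W \right)} = W \left(-5 - M + 2 W\right)$ ($t{\left(M,W \right)} = \left(2 W - \left(5 + M\right)\right) W = \left(-5 - M + 2 W\right) W = W \left(-5 - M + 2 W\right)$)
$2141 t{\left(0,-4 \right)} 5 = 2141 - 4 \left(-5 - 0 + 2 \left(-4\right)\right) 5 = 2141 - 4 \left(-5 + 0 - 8\right) 5 = 2141 \left(-4\right) \left(-13\right) 5 = 2141 \cdot 52 \cdot 5 = 2141 \cdot 260 = 556660$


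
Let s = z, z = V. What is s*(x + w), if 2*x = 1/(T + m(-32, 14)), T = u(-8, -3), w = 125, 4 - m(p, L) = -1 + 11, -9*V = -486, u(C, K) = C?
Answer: 94473/14 ≈ 6748.1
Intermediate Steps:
V = 54 (V = -⅑*(-486) = 54)
z = 54
m(p, L) = -6 (m(p, L) = 4 - (-1 + 11) = 4 - 1*10 = 4 - 10 = -6)
s = 54
T = -8
x = -1/28 (x = 1/(2*(-8 - 6)) = (½)/(-14) = (½)*(-1/14) = -1/28 ≈ -0.035714)
s*(x + w) = 54*(-1/28 + 125) = 54*(3499/28) = 94473/14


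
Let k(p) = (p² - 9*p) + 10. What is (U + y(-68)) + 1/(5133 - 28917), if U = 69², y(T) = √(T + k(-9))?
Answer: 113235623/23784 + 2*√26 ≈ 4771.2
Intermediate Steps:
k(p) = 10 + p² - 9*p
y(T) = √(172 + T) (y(T) = √(T + (10 + (-9)² - 9*(-9))) = √(T + (10 + 81 + 81)) = √(T + 172) = √(172 + T))
U = 4761
(U + y(-68)) + 1/(5133 - 28917) = (4761 + √(172 - 68)) + 1/(5133 - 28917) = (4761 + √104) + 1/(-23784) = (4761 + 2*√26) - 1/23784 = 113235623/23784 + 2*√26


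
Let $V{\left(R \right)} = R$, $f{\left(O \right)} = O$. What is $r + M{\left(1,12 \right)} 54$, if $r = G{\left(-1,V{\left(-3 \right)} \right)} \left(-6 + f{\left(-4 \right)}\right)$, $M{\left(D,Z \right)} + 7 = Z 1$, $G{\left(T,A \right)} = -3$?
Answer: $300$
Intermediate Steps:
$M{\left(D,Z \right)} = -7 + Z$ ($M{\left(D,Z \right)} = -7 + Z 1 = -7 + Z$)
$r = 30$ ($r = - 3 \left(-6 - 4\right) = \left(-3\right) \left(-10\right) = 30$)
$r + M{\left(1,12 \right)} 54 = 30 + \left(-7 + 12\right) 54 = 30 + 5 \cdot 54 = 30 + 270 = 300$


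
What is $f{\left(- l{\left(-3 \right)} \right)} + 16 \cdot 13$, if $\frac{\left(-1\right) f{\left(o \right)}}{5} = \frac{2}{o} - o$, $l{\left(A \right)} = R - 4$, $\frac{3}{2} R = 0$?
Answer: $\frac{451}{2} \approx 225.5$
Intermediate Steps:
$R = 0$ ($R = \frac{2}{3} \cdot 0 = 0$)
$l{\left(A \right)} = -4$ ($l{\left(A \right)} = 0 - 4 = -4$)
$f{\left(o \right)} = - \frac{10}{o} + 5 o$ ($f{\left(o \right)} = - 5 \left(\frac{2}{o} - o\right) = - 5 \left(- o + \frac{2}{o}\right) = - \frac{10}{o} + 5 o$)
$f{\left(- l{\left(-3 \right)} \right)} + 16 \cdot 13 = \left(- \frac{10}{\left(-1\right) \left(-4\right)} + 5 \left(\left(-1\right) \left(-4\right)\right)\right) + 16 \cdot 13 = \left(- \frac{10}{4} + 5 \cdot 4\right) + 208 = \left(\left(-10\right) \frac{1}{4} + 20\right) + 208 = \left(- \frac{5}{2} + 20\right) + 208 = \frac{35}{2} + 208 = \frac{451}{2}$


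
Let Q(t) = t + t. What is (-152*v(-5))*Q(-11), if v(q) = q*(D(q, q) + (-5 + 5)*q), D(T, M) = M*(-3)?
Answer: -250800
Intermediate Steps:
D(T, M) = -3*M
Q(t) = 2*t
v(q) = -3*q**2 (v(q) = q*(-3*q + (-5 + 5)*q) = q*(-3*q + 0*q) = q*(-3*q + 0) = q*(-3*q) = -3*q**2)
(-152*v(-5))*Q(-11) = (-(-456)*(-5)**2)*(2*(-11)) = -(-456)*25*(-22) = -152*(-75)*(-22) = 11400*(-22) = -250800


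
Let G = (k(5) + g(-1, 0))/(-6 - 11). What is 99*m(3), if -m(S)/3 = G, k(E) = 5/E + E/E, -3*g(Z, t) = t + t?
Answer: 594/17 ≈ 34.941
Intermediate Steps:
g(Z, t) = -2*t/3 (g(Z, t) = -(t + t)/3 = -2*t/3)
k(E) = 1 + 5/E (k(E) = 5/E + 1 = 1 + 5/E)
G = -2/17 (G = ((5 + 5)/5 - ⅔*0)/(-6 - 11) = ((⅕)*10 + 0)/(-17) = (2 + 0)*(-1/17) = 2*(-1/17) = -2/17 ≈ -0.11765)
m(S) = 6/17 (m(S) = -3*(-2/17) = 6/17)
99*m(3) = 99*(6/17) = 594/17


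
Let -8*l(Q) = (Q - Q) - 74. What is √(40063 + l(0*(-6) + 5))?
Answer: √160289/2 ≈ 200.18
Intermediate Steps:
l(Q) = 37/4 (l(Q) = -((Q - Q) - 74)/8 = -(0 - 74)/8 = -⅛*(-74) = 37/4)
√(40063 + l(0*(-6) + 5)) = √(40063 + 37/4) = √(160289/4) = √160289/2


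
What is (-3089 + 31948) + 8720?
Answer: 37579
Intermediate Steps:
(-3089 + 31948) + 8720 = 28859 + 8720 = 37579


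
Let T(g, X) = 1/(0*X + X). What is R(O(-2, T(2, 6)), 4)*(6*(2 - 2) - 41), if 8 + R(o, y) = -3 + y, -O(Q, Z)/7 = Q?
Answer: 287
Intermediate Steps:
T(g, X) = 1/X (T(g, X) = 1/(0 + X) = 1/X)
O(Q, Z) = -7*Q
R(o, y) = -11 + y (R(o, y) = -8 + (-3 + y) = -11 + y)
R(O(-2, T(2, 6)), 4)*(6*(2 - 2) - 41) = (-11 + 4)*(6*(2 - 2) - 41) = -7*(6*0 - 41) = -7*(0 - 41) = -7*(-41) = 287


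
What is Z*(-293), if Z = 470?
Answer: -137710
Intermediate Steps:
Z*(-293) = 470*(-293) = -137710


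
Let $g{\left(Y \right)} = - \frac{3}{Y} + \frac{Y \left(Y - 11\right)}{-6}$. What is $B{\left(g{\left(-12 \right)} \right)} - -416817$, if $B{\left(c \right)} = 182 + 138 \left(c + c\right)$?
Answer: $404372$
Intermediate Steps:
$g{\left(Y \right)} = - \frac{3}{Y} - \frac{Y \left(-11 + Y\right)}{6}$ ($g{\left(Y \right)} = - \frac{3}{Y} + Y \left(-11 + Y\right) \left(- \frac{1}{6}\right) = - \frac{3}{Y} - \frac{Y \left(-11 + Y\right)}{6}$)
$B{\left(c \right)} = 182 + 276 c$ ($B{\left(c \right)} = 182 + 138 \cdot 2 c = 182 + 276 c$)
$B{\left(g{\left(-12 \right)} \right)} - -416817 = \left(182 + 276 \frac{-18 + \left(-12\right)^{2} \left(11 - -12\right)}{6 \left(-12\right)}\right) - -416817 = \left(182 + 276 \cdot \frac{1}{6} \left(- \frac{1}{12}\right) \left(-18 + 144 \left(11 + 12\right)\right)\right) + 416817 = \left(182 + 276 \cdot \frac{1}{6} \left(- \frac{1}{12}\right) \left(-18 + 144 \cdot 23\right)\right) + 416817 = \left(182 + 276 \cdot \frac{1}{6} \left(- \frac{1}{12}\right) \left(-18 + 3312\right)\right) + 416817 = \left(182 + 276 \cdot \frac{1}{6} \left(- \frac{1}{12}\right) 3294\right) + 416817 = \left(182 + 276 \left(- \frac{183}{4}\right)\right) + 416817 = \left(182 - 12627\right) + 416817 = -12445 + 416817 = 404372$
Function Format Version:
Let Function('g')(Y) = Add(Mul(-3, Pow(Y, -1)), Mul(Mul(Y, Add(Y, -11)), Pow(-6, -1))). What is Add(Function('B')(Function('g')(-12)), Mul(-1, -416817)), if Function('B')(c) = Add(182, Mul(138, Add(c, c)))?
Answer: 404372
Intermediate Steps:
Function('g')(Y) = Add(Mul(-3, Pow(Y, -1)), Mul(Rational(-1, 6), Y, Add(-11, Y))) (Function('g')(Y) = Add(Mul(-3, Pow(Y, -1)), Mul(Mul(Y, Add(-11, Y)), Rational(-1, 6))) = Add(Mul(-3, Pow(Y, -1)), Mul(Rational(-1, 6), Y, Add(-11, Y))))
Function('B')(c) = Add(182, Mul(276, c)) (Function('B')(c) = Add(182, Mul(138, Mul(2, c))) = Add(182, Mul(276, c)))
Add(Function('B')(Function('g')(-12)), Mul(-1, -416817)) = Add(Add(182, Mul(276, Mul(Rational(1, 6), Pow(-12, -1), Add(-18, Mul(Pow(-12, 2), Add(11, Mul(-1, -12))))))), Mul(-1, -416817)) = Add(Add(182, Mul(276, Mul(Rational(1, 6), Rational(-1, 12), Add(-18, Mul(144, Add(11, 12)))))), 416817) = Add(Add(182, Mul(276, Mul(Rational(1, 6), Rational(-1, 12), Add(-18, Mul(144, 23))))), 416817) = Add(Add(182, Mul(276, Mul(Rational(1, 6), Rational(-1, 12), Add(-18, 3312)))), 416817) = Add(Add(182, Mul(276, Mul(Rational(1, 6), Rational(-1, 12), 3294))), 416817) = Add(Add(182, Mul(276, Rational(-183, 4))), 416817) = Add(Add(182, -12627), 416817) = Add(-12445, 416817) = 404372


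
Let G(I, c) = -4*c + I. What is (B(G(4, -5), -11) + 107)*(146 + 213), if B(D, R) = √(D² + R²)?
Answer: 38413 + 359*√697 ≈ 47891.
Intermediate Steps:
G(I, c) = I - 4*c
(B(G(4, -5), -11) + 107)*(146 + 213) = (√((4 - 4*(-5))² + (-11)²) + 107)*(146 + 213) = (√((4 + 20)² + 121) + 107)*359 = (√(24² + 121) + 107)*359 = (√(576 + 121) + 107)*359 = (√697 + 107)*359 = (107 + √697)*359 = 38413 + 359*√697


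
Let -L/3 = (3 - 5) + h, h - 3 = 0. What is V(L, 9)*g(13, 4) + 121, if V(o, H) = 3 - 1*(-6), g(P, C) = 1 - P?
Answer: 13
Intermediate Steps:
h = 3 (h = 3 + 0 = 3)
L = -3 (L = -3*((3 - 5) + 3) = -3*(-2 + 3) = -3*1 = -3)
V(o, H) = 9 (V(o, H) = 3 + 6 = 9)
V(L, 9)*g(13, 4) + 121 = 9*(1 - 1*13) + 121 = 9*(1 - 13) + 121 = 9*(-12) + 121 = -108 + 121 = 13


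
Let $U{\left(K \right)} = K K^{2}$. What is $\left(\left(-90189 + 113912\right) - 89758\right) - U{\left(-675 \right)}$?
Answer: $307480840$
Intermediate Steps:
$U{\left(K \right)} = K^{3}$
$\left(\left(-90189 + 113912\right) - 89758\right) - U{\left(-675 \right)} = \left(\left(-90189 + 113912\right) - 89758\right) - \left(-675\right)^{3} = \left(23723 - 89758\right) - -307546875 = -66035 + 307546875 = 307480840$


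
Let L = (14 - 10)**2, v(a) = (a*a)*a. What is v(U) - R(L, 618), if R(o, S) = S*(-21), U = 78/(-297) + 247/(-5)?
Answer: -13282026610537/121287375 ≈ -1.0951e+5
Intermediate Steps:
U = -24583/495 (U = 78*(-1/297) + 247*(-1/5) = -26/99 - 247/5 = -24583/495 ≈ -49.663)
v(a) = a**3 (v(a) = a**2*a = a**3)
L = 16 (L = 4**2 = 16)
R(o, S) = -21*S
v(U) - R(L, 618) = (-24583/495)**3 - (-21)*618 = -14856094163287/121287375 - 1*(-12978) = -14856094163287/121287375 + 12978 = -13282026610537/121287375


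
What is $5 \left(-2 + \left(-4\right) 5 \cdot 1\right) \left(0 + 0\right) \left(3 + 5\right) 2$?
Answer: $0$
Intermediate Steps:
$5 \left(-2 + \left(-4\right) 5 \cdot 1\right) \left(0 + 0\right) \left(3 + 5\right) 2 = 5 \left(-2 - 20\right) 0 \cdot 8 \cdot 2 = 5 \left(-2 - 20\right) 0 \cdot 2 = 5 \left(\left(-22\right) 0\right) 2 = 5 \cdot 0 \cdot 2 = 0 \cdot 2 = 0$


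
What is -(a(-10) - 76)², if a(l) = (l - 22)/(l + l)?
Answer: -138384/25 ≈ -5535.4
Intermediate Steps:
a(l) = (-22 + l)/(2*l) (a(l) = (-22 + l)/((2*l)) = (-22 + l)*(1/(2*l)) = (-22 + l)/(2*l))
-(a(-10) - 76)² = -((½)*(-22 - 10)/(-10) - 76)² = -((½)*(-⅒)*(-32) - 76)² = -(8/5 - 76)² = -(-372/5)² = -1*138384/25 = -138384/25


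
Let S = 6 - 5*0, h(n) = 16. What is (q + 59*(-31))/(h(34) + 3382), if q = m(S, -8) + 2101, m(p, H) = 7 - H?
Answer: 287/3398 ≈ 0.084461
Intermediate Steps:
S = 6 (S = 6 + 0 = 6)
q = 2116 (q = (7 - 1*(-8)) + 2101 = (7 + 8) + 2101 = 15 + 2101 = 2116)
(q + 59*(-31))/(h(34) + 3382) = (2116 + 59*(-31))/(16 + 3382) = (2116 - 1829)/3398 = 287*(1/3398) = 287/3398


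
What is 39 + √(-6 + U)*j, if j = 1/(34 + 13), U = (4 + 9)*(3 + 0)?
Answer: 39 + √33/47 ≈ 39.122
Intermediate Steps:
U = 39 (U = 13*3 = 39)
j = 1/47 ≈ 0.021277
39 + √(-6 + U)*j = 39 + √(-6 + 39)*(1/47) = 39 + √33*(1/47) = 39 + √33/47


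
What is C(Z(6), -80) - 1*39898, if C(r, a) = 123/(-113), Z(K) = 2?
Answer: -4508597/113 ≈ -39899.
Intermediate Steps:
C(r, a) = -123/113 (C(r, a) = 123*(-1/113) = -123/113)
C(Z(6), -80) - 1*39898 = -123/113 - 1*39898 = -123/113 - 39898 = -4508597/113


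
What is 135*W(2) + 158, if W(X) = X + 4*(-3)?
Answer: -1192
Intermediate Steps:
W(X) = -12 + X (W(X) = X - 12 = -12 + X)
135*W(2) + 158 = 135*(-12 + 2) + 158 = 135*(-10) + 158 = -1350 + 158 = -1192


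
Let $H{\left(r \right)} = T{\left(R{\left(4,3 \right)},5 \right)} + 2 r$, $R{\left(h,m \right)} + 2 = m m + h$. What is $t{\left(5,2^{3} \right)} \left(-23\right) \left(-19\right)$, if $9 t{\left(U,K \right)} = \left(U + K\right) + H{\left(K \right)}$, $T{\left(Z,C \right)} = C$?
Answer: $\frac{14858}{9} \approx 1650.9$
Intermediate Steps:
$R{\left(h,m \right)} = -2 + h + m^{2}$ ($R{\left(h,m \right)} = -2 + \left(m m + h\right) = -2 + \left(m^{2} + h\right) = -2 + \left(h + m^{2}\right) = -2 + h + m^{2}$)
$H{\left(r \right)} = 5 + 2 r$
$t{\left(U,K \right)} = \frac{5}{9} + \frac{K}{3} + \frac{U}{9}$ ($t{\left(U,K \right)} = \frac{\left(U + K\right) + \left(5 + 2 K\right)}{9} = \frac{\left(K + U\right) + \left(5 + 2 K\right)}{9} = \frac{5 + U + 3 K}{9} = \frac{5}{9} + \frac{K}{3} + \frac{U}{9}$)
$t{\left(5,2^{3} \right)} \left(-23\right) \left(-19\right) = \left(\frac{5}{9} + \frac{2^{3}}{3} + \frac{1}{9} \cdot 5\right) \left(-23\right) \left(-19\right) = \left(\frac{5}{9} + \frac{1}{3} \cdot 8 + \frac{5}{9}\right) \left(-23\right) \left(-19\right) = \left(\frac{5}{9} + \frac{8}{3} + \frac{5}{9}\right) \left(-23\right) \left(-19\right) = \frac{34}{9} \left(-23\right) \left(-19\right) = \left(- \frac{782}{9}\right) \left(-19\right) = \frac{14858}{9}$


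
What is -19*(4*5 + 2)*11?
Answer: -4598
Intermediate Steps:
-19*(4*5 + 2)*11 = -19*(20 + 2)*11 = -418*11 = -19*242 = -4598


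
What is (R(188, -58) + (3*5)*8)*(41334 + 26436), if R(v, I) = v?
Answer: 20873160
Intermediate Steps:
(R(188, -58) + (3*5)*8)*(41334 + 26436) = (188 + (3*5)*8)*(41334 + 26436) = (188 + 15*8)*67770 = (188 + 120)*67770 = 308*67770 = 20873160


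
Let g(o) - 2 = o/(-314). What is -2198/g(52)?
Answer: -172543/144 ≈ -1198.2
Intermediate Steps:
g(o) = 2 - o/314 (g(o) = 2 + o/(-314) = 2 + o*(-1/314) = 2 - o/314)
-2198/g(52) = -2198/(2 - 1/314*52) = -2198/(2 - 26/157) = -2198/288/157 = -2198*157/288 = -172543/144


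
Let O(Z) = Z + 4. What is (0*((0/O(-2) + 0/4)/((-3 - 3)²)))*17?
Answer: 0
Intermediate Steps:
O(Z) = 4 + Z
(0*((0/O(-2) + 0/4)/((-3 - 3)²)))*17 = (0*((0/(4 - 2) + 0/4)/((-3 - 3)²)))*17 = (0*((0/2 + 0*(¼))/((-6)²)))*17 = (0*((0*(½) + 0)/36))*17 = (0*((0 + 0)*(1/36)))*17 = (0*(0*(1/36)))*17 = (0*0)*17 = 0*17 = 0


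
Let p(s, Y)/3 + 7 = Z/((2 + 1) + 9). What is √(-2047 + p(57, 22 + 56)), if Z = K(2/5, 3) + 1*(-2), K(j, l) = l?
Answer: 3*I*√919/2 ≈ 45.473*I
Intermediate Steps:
Z = 1 (Z = 3 + 1*(-2) = 3 - 2 = 1)
p(s, Y) = -83/4 (p(s, Y) = -21 + 3*(1/((2 + 1) + 9)) = -21 + 3*(1/(3 + 9)) = -21 + 3*(1/12) = -21 + ¼ = -83/4)
√(-2047 + p(57, 22 + 56)) = √(-2047 - 83/4) = √(-8271/4) = 3*I*√919/2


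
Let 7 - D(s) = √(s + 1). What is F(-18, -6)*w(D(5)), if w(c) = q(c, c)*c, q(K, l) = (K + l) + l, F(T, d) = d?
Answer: -990 + 252*√6 ≈ -372.73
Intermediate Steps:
D(s) = 7 - √(1 + s) (D(s) = 7 - √(s + 1) = 7 - √(1 + s))
q(K, l) = K + 2*l
w(c) = 3*c² (w(c) = (c + 2*c)*c = (3*c)*c = 3*c²)
F(-18, -6)*w(D(5)) = -18*(7 - √(1 + 5))² = -18*(7 - √6)²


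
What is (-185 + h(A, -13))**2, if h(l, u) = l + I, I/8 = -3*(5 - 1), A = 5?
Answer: 76176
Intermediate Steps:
I = -96 (I = 8*(-3*(5 - 1)) = 8*(-3*4) = 8*(-12) = -96)
h(l, u) = -96 + l (h(l, u) = l - 96 = -96 + l)
(-185 + h(A, -13))**2 = (-185 + (-96 + 5))**2 = (-185 - 91)**2 = (-276)**2 = 76176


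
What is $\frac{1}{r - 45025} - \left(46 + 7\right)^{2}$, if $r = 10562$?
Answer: $- \frac{96806568}{34463} \approx -2809.0$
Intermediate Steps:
$\frac{1}{r - 45025} - \left(46 + 7\right)^{2} = \frac{1}{10562 - 45025} - \left(46 + 7\right)^{2} = \frac{1}{-34463} - 53^{2} = - \frac{1}{34463} - 2809 = - \frac{96806568}{34463}$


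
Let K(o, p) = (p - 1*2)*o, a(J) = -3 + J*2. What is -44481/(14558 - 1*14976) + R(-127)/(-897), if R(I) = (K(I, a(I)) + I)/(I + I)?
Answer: 13317793/124982 ≈ 106.56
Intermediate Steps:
a(J) = -3 + 2*J
K(o, p) = o*(-2 + p) (K(o, p) = (p - 2)*o = (-2 + p)*o = o*(-2 + p))
R(I) = (I + I*(-5 + 2*I))/(2*I) (R(I) = (I*(-2 + (-3 + 2*I)) + I)/(I + I) = (I*(-5 + 2*I) + I)/((2*I)) = (I + I*(-5 + 2*I))*(1/(2*I)) = (I + I*(-5 + 2*I))/(2*I))
-44481/(14558 - 1*14976) + R(-127)/(-897) = -44481/(14558 - 1*14976) + (-2 - 127)/(-897) = -44481/(14558 - 14976) - 129*(-1/897) = -44481/(-418) + 43/299 = -44481*(-1/418) + 43/299 = 44481/418 + 43/299 = 13317793/124982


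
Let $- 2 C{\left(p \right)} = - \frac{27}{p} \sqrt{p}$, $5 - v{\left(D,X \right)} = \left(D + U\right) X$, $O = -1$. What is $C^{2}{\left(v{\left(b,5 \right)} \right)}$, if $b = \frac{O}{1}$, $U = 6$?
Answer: $- \frac{729}{80} \approx -9.1125$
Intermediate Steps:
$b = -1$ ($b = - 1^{-1} = \left(-1\right) 1 = -1$)
$v{\left(D,X \right)} = 5 - X \left(6 + D\right)$ ($v{\left(D,X \right)} = 5 - \left(D + 6\right) X = 5 - \left(6 + D\right) X = 5 - X \left(6 + D\right)$)
$C{\left(p \right)} = \frac{27}{2 \sqrt{p}}$ ($C{\left(p \right)} = - \frac{- \frac{27}{p} \sqrt{p}}{2} = - \frac{\left(-27\right) \frac{1}{\sqrt{p}}}{2} = \frac{27}{2 \sqrt{p}}$)
$C^{2}{\left(v{\left(b,5 \right)} \right)} = \left(\frac{27}{2 \sqrt{5 - 30 - \left(-1\right) 5}}\right)^{2} = \left(\frac{27}{2 \sqrt{5 - 30 + 5}}\right)^{2} = \left(\frac{27}{2 \cdot 2 i \sqrt{5}}\right)^{2} = \left(\frac{27 \left(- \frac{i \sqrt{5}}{10}\right)}{2}\right)^{2} = \left(- \frac{27 i \sqrt{5}}{20}\right)^{2} = - \frac{729}{80}$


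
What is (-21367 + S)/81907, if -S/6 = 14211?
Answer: -106633/81907 ≈ -1.3019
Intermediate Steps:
S = -85266 (S = -6*14211 = -85266)
(-21367 + S)/81907 = (-21367 - 85266)/81907 = -106633*1/81907 = -106633/81907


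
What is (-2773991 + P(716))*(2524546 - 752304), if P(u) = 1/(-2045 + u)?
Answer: -6533607684317680/1329 ≈ -4.9162e+12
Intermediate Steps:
(-2773991 + P(716))*(2524546 - 752304) = (-2773991 + 1/(-2045 + 716))*(2524546 - 752304) = (-2773991 + 1/(-1329))*1772242 = (-2773991 - 1/1329)*1772242 = -3686634040/1329*1772242 = -6533607684317680/1329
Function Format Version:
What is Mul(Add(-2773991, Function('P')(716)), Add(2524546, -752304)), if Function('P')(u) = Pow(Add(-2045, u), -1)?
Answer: Rational(-6533607684317680, 1329) ≈ -4.9162e+12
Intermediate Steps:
Mul(Add(-2773991, Function('P')(716)), Add(2524546, -752304)) = Mul(Add(-2773991, Pow(Add(-2045, 716), -1)), Add(2524546, -752304)) = Mul(Add(-2773991, Pow(-1329, -1)), 1772242) = Mul(Add(-2773991, Rational(-1, 1329)), 1772242) = Mul(Rational(-3686634040, 1329), 1772242) = Rational(-6533607684317680, 1329)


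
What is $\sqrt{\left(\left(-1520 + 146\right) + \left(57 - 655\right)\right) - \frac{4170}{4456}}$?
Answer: $\frac{i \sqrt{2448405457}}{1114} \approx 44.418 i$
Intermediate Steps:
$\sqrt{\left(\left(-1520 + 146\right) + \left(57 - 655\right)\right) - \frac{4170}{4456}} = \sqrt{\left(-1374 - 598\right) - \frac{2085}{2228}} = \sqrt{-1972 - \frac{2085}{2228}} = \sqrt{- \frac{4395701}{2228}} = \frac{i \sqrt{2448405457}}{1114}$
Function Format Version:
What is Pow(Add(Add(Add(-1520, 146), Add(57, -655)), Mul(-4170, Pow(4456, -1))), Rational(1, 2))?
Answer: Mul(Rational(1, 1114), I, Pow(2448405457, Rational(1, 2))) ≈ Mul(44.418, I)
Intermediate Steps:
Pow(Add(Add(Add(-1520, 146), Add(57, -655)), Mul(-4170, Pow(4456, -1))), Rational(1, 2)) = Pow(Add(Add(-1374, -598), Mul(-4170, Rational(1, 4456))), Rational(1, 2)) = Pow(Add(-1972, Rational(-2085, 2228)), Rational(1, 2)) = Pow(Rational(-4395701, 2228), Rational(1, 2)) = Mul(Rational(1, 1114), I, Pow(2448405457, Rational(1, 2)))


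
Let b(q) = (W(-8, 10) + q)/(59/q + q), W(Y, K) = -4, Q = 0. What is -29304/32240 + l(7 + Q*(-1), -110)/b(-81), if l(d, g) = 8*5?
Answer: 208384849/5549310 ≈ 37.552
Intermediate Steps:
l(d, g) = 40
b(q) = (-4 + q)/(q + 59/q) (b(q) = (-4 + q)/(59/q + q) = (-4 + q)/(q + 59/q))
-29304/32240 + l(7 + Q*(-1), -110)/b(-81) = -29304/32240 + 40/((-81*(-4 - 81)/(59 + (-81)**2))) = -29304*1/32240 + 40/((-81*(-85)/(59 + 6561))) = -3663/4030 + 40/((-81*(-85)/6620)) = -3663/4030 + 40/((-81*1/6620*(-85))) = -3663/4030 + 40/(1377/1324) = -3663/4030 + 40*(1324/1377) = -3663/4030 + 52960/1377 = 208384849/5549310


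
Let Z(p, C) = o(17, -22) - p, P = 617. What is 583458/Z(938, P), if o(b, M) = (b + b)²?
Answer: 291729/109 ≈ 2676.4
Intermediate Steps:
o(b, M) = 4*b² (o(b, M) = (2*b)² = 4*b²)
Z(p, C) = 1156 - p (Z(p, C) = 4*17² - p = 4*289 - p = 1156 - p)
583458/Z(938, P) = 583458/(1156 - 1*938) = 583458/(1156 - 938) = 583458/218 = 583458*(1/218) = 291729/109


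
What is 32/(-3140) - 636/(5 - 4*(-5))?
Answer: -99892/3925 ≈ -25.450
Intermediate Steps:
32/(-3140) - 636/(5 - 4*(-5)) = 32*(-1/3140) - 636/(5 + 20) = -8/785 - 636/25 = -99892/3925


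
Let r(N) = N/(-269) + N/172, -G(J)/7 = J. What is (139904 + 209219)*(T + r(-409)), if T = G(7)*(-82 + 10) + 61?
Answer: 57960066461017/46268 ≈ 1.2527e+9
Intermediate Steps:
G(J) = -7*J
r(N) = 97*N/46268 (r(N) = N*(-1/269) + N*(1/172) = -N/269 + N/172 = 97*N/46268)
T = 3589 (T = (-7*7)*(-82 + 10) + 61 = -49*(-72) + 61 = 3528 + 61 = 3589)
(139904 + 209219)*(T + r(-409)) = (139904 + 209219)*(3589 + (97/46268)*(-409)) = 349123*(3589 - 39673/46268) = 349123*(166016179/46268) = 57960066461017/46268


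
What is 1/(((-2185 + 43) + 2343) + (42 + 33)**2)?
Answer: 1/5826 ≈ 0.00017164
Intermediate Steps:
1/(((-2185 + 43) + 2343) + (42 + 33)**2) = 1/((-2142 + 2343) + 75**2) = 1/(201 + 5625) = 1/5826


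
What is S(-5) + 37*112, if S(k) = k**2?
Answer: 4169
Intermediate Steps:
S(-5) + 37*112 = (-5)**2 + 37*112 = 25 + 4144 = 4169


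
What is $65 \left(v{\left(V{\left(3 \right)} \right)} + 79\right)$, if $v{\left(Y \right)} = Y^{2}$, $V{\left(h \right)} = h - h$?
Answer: $5135$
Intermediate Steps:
$V{\left(h \right)} = 0$
$65 \left(v{\left(V{\left(3 \right)} \right)} + 79\right) = 65 \left(0^{2} + 79\right) = 65 \left(0 + 79\right) = 65 \cdot 79 = 5135$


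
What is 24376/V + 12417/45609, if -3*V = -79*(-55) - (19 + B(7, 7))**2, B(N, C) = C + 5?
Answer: -45739942/2143623 ≈ -21.338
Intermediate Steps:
B(N, C) = 5 + C
V = -1128 (V = -(-79*(-55) - (19 + (5 + 7))**2)/3 = -(4345 - (19 + 12)**2)/3 = -(4345 - 1*31**2)/3 = -(4345 - 1*961)/3 = -(4345 - 961)/3 = -1/3*3384 = -1128)
24376/V + 12417/45609 = 24376/(-1128) + 12417/45609 = 24376*(-1/1128) + 12417*(1/45609) = -3047/141 + 4139/15203 = -45739942/2143623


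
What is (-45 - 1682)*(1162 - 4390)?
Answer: 5574756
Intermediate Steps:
(-45 - 1682)*(1162 - 4390) = -1727*(-3228) = 5574756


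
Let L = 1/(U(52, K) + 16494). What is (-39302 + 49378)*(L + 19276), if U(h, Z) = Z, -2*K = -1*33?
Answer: 6413502952648/33021 ≈ 1.9422e+8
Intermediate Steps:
K = 33/2 (K = -(-1)*33/2 = -½*(-33) = 33/2 ≈ 16.500)
L = 2/33021 (L = 1/(33/2 + 16494) = 1/(33021/2) = 2/33021 ≈ 6.0568e-5)
(-39302 + 49378)*(L + 19276) = (-39302 + 49378)*(2/33021 + 19276) = 10076*(636512798/33021) = 6413502952648/33021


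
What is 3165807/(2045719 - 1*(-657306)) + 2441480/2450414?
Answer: 7178459635549/3311765151175 ≈ 2.1676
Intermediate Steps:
3165807/(2045719 - 1*(-657306)) + 2441480/2450414 = 3165807/(2045719 + 657306) + 2441480*(1/2450414) = 3165807/2703025 + 1220740/1225207 = 7178459635549/3311765151175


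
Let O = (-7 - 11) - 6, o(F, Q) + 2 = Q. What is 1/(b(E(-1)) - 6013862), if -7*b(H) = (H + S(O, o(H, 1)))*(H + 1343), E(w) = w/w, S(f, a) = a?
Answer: -1/6013862 ≈ -1.6628e-7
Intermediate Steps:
o(F, Q) = -2 + Q
O = -24 (O = -18 - 6 = -24)
E(w) = 1
b(H) = -(-1 + H)*(1343 + H)/7 (b(H) = -(H + (-2 + 1))*(H + 1343)/7 = -(H - 1)*(1343 + H)/7 = -(-1 + H)*(1343 + H)/7)
1/(b(E(-1)) - 6013862) = 1/((1343/7 - 1342/7*1 - ⅐*1²) - 6013862) = 1/((1343/7 - 1342/7 - ⅐*1) - 6013862) = 1/((1343/7 - 1342/7 - ⅐) - 6013862) = 1/(0 - 6013862) = 1/(-6013862) = -1/6013862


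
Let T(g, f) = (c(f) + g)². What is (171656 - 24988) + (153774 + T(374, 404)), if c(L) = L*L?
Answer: 26761988542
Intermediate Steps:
c(L) = L²
T(g, f) = (g + f²)² (T(g, f) = (f² + g)² = (g + f²)²)
(171656 - 24988) + (153774 + T(374, 404)) = (171656 - 24988) + (153774 + (374 + 404²)²) = 146668 + (153774 + (374 + 163216)²) = 146668 + (153774 + 163590²) = 146668 + (153774 + 26761688100) = 146668 + 26761841874 = 26761988542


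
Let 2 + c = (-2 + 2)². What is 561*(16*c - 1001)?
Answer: -579513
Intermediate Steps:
c = -2 (c = -2 + (-2 + 2)² = -2 + 0² = -2 + 0 = -2)
561*(16*c - 1001) = 561*(16*(-2) - 1001) = 561*(-32 - 1001) = 561*(-1033) = -579513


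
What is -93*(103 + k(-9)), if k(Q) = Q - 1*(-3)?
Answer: -9021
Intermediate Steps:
k(Q) = 3 + Q (k(Q) = Q + 3 = 3 + Q)
-93*(103 + k(-9)) = -93*(103 + (3 - 9)) = -93*(103 - 6) = -93*97 = -9021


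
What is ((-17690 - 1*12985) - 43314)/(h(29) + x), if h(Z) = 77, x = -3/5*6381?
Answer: 369945/18758 ≈ 19.722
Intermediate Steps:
x = -19143/5 (x = -3*⅕*6381 = -⅗*6381 = -19143/5 ≈ -3828.6)
((-17690 - 1*12985) - 43314)/(h(29) + x) = ((-17690 - 1*12985) - 43314)/(77 - 19143/5) = ((-17690 - 12985) - 43314)/(-18758/5) = (-30675 - 43314)*(-5/18758) = -73989*(-5/18758) = 369945/18758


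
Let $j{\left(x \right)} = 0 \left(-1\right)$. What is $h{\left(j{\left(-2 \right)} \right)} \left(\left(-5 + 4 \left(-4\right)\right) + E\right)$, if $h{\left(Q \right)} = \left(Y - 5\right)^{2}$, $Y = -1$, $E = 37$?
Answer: $576$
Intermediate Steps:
$j{\left(x \right)} = 0$
$h{\left(Q \right)} = 36$ ($h{\left(Q \right)} = \left(-1 - 5\right)^{2} = \left(-6\right)^{2} = 36$)
$h{\left(j{\left(-2 \right)} \right)} \left(\left(-5 + 4 \left(-4\right)\right) + E\right) = 36 \left(\left(-5 + 4 \left(-4\right)\right) + 37\right) = 36 \left(\left(-5 - 16\right) + 37\right) = 36 \left(-21 + 37\right) = 36 \cdot 16 = 576$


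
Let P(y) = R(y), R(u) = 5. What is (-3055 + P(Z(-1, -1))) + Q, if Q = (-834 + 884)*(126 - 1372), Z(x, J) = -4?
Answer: -65350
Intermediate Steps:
P(y) = 5
Q = -62300 (Q = 50*(-1246) = -62300)
(-3055 + P(Z(-1, -1))) + Q = (-3055 + 5) - 62300 = -3050 - 62300 = -65350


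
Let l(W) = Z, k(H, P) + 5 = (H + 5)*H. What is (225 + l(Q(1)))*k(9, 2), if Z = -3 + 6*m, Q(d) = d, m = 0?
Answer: 26862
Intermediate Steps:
k(H, P) = -5 + H*(5 + H) (k(H, P) = -5 + (H + 5)*H = -5 + (5 + H)*H = -5 + H*(5 + H))
Z = -3 (Z = -3 + 6*0 = -3 + 0 = -3)
l(W) = -3
(225 + l(Q(1)))*k(9, 2) = (225 - 3)*(-5 + 9² + 5*9) = 222*(-5 + 81 + 45) = 222*121 = 26862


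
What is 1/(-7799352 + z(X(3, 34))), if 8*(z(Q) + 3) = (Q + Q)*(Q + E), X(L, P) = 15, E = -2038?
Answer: -4/31227765 ≈ -1.2809e-7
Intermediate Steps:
z(Q) = -3 + Q*(-2038 + Q)/4 (z(Q) = -3 + ((Q + Q)*(Q - 2038))/8 = -3 + ((2*Q)*(-2038 + Q))/8 = -3 + (2*Q*(-2038 + Q))/8 = -3 + Q*(-2038 + Q)/4)
1/(-7799352 + z(X(3, 34))) = 1/(-7799352 + (-3 - 1019/2*15 + (¼)*15²)) = 1/(-7799352 + (-3 - 15285/2 + (¼)*225)) = 1/(-7799352 + (-3 - 15285/2 + 225/4)) = 1/(-7799352 - 30357/4) = 1/(-31227765/4) = -4/31227765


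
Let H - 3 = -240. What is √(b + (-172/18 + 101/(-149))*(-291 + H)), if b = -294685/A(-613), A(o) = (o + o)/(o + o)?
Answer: I*√57801099309/447 ≈ 537.85*I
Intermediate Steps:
A(o) = 1 (A(o) = (2*o)/((2*o)) = (2*o)*(1/(2*o)) = 1)
H = -237 (H = 3 - 240 = -237)
b = -294685 (b = -294685/1 = -294685*1 = -294685)
√(b + (-172/18 + 101/(-149))*(-291 + H)) = √(-294685 + (-172/18 + 101/(-149))*(-291 - 237)) = √(-294685 + (-172*1/18 + 101*(-1/149))*(-528)) = √(-294685 + (-86/9 - 101/149)*(-528)) = √(-294685 - 13723/1341*(-528)) = √(-294685 + 2415248/447) = √(-129308947/447) = I*√57801099309/447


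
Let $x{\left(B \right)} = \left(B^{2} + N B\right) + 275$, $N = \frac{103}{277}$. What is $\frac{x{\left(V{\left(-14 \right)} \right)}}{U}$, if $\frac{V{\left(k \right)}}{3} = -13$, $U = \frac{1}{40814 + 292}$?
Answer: $\frac{20284783350}{277} \approx 7.323 \cdot 10^{7}$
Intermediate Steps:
$U = \frac{1}{41106} \approx 2.4327 \cdot 10^{-5}$
$V{\left(k \right)} = -39$ ($V{\left(k \right)} = 3 \left(-13\right) = -39$)
$N = \frac{103}{277}$ ($N = 103 \cdot \frac{1}{277} = \frac{103}{277} \approx 0.37184$)
$x{\left(B \right)} = 275 + B^{2} + \frac{103 B}{277}$ ($x{\left(B \right)} = \left(B^{2} + \frac{103 B}{277}\right) + 275 = 275 + B^{2} + \frac{103 B}{277}$)
$\frac{x{\left(V{\left(-14 \right)} \right)}}{U} = \left(275 + \left(-39\right)^{2} + \frac{103}{277} \left(-39\right)\right) \frac{1}{\frac{1}{41106}} = \left(275 + 1521 - \frac{4017}{277}\right) 41106 = \frac{493475}{277} \cdot 41106 = \frac{20284783350}{277}$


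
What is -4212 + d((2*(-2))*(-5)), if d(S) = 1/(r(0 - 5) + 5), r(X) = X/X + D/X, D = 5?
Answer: -21059/5 ≈ -4211.8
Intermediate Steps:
r(X) = 1 + 5/X (r(X) = X/X + 5/X = 1 + 5/X)
d(S) = 1/5 (d(S) = 1/((5 + (0 - 5))/(0 - 5) + 5) = 1/((5 - 5)/(-5) + 5) = 1/(-1/5*0 + 5) = 1/(0 + 5) = 1/5)
-4212 + d((2*(-2))*(-5)) = -4212 + 1/5 = -21059/5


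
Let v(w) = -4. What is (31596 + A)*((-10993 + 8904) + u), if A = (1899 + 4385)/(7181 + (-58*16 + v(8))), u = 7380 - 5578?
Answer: -56668060456/6249 ≈ -9.0683e+6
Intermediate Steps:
u = 1802
A = 6284/6249 (A = (1899 + 4385)/(7181 + (-58*16 - 4)) = 6284/(7181 + (-928 - 4)) = 6284/(7181 - 932) = 6284/6249 ≈ 1.0056)
(31596 + A)*((-10993 + 8904) + u) = (31596 + 6284/6249)*((-10993 + 8904) + 1802) = 197449688*(-2089 + 1802)/6249 = (197449688/6249)*(-287) = -56668060456/6249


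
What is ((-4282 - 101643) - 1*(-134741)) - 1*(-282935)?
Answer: 311751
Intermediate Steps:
((-4282 - 101643) - 1*(-134741)) - 1*(-282935) = (-105925 + 134741) + 282935 = 28816 + 282935 = 311751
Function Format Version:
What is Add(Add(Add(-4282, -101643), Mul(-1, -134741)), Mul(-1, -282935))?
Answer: 311751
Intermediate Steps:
Add(Add(Add(-4282, -101643), Mul(-1, -134741)), Mul(-1, -282935)) = Add(Add(-105925, 134741), 282935) = Add(28816, 282935) = 311751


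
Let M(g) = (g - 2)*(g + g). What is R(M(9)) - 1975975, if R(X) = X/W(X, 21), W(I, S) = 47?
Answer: -92870699/47 ≈ -1.9760e+6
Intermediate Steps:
M(g) = 2*g*(-2 + g) (M(g) = (-2 + g)*(2*g) = 2*g*(-2 + g))
R(X) = X/47
R(M(9)) - 1975975 = (2*9*(-2 + 9))/47 - 1975975 = (2*9*7)/47 - 1975975 = (1/47)*126 - 1975975 = 126/47 - 1975975 = -92870699/47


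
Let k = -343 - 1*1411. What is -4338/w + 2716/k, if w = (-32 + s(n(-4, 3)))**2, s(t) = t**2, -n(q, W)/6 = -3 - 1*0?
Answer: -59796469/37388264 ≈ -1.5993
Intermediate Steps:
n(q, W) = 18 (n(q, W) = -6*(-3 - 1*0) = -6*(-3 + 0) = -6*(-3) = 18)
k = -1754 (k = -343 - 1411 = -1754)
w = 85264 (w = (-32 + 18**2)**2 = (-32 + 324)**2 = 292**2 = 85264)
-4338/w + 2716/k = -4338/85264 + 2716/(-1754) = -4338*1/85264 + 2716*(-1/1754) = -2169/42632 - 1358/877 = -59796469/37388264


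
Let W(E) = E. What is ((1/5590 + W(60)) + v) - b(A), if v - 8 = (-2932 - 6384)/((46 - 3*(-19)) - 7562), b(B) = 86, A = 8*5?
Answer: -698440681/41695810 ≈ -16.751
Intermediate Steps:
A = 40
v = 68988/7459 (v = 8 + (-2932 - 6384)/((46 - 3*(-19)) - 7562) = 8 - 9316/((46 + 57) - 7562) = 8 - 9316/(103 - 7562) = 8 - 9316/(-7459) = 8 - 9316*(-1/7459) = 8 + 9316/7459 = 68988/7459 ≈ 9.2490)
((1/5590 + W(60)) + v) - b(A) = ((1/5590 + 60) + 68988/7459) - 1*86 = ((1/5590 + 60) + 68988/7459) - 86 = (335401/5590 + 68988/7459) - 86 = 2887398979/41695810 - 86 = -698440681/41695810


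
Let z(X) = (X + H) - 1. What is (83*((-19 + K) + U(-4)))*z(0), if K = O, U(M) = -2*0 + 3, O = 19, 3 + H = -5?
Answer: -2241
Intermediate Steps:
H = -8 (H = -3 - 5 = -8)
z(X) = -9 + X (z(X) = (X - 8) - 1 = (-8 + X) - 1 = -9 + X)
U(M) = 3 (U(M) = 0 + 3 = 3)
K = 19
(83*((-19 + K) + U(-4)))*z(0) = (83*((-19 + 19) + 3))*(-9 + 0) = (83*(0 + 3))*(-9) = (83*3)*(-9) = 249*(-9) = -2241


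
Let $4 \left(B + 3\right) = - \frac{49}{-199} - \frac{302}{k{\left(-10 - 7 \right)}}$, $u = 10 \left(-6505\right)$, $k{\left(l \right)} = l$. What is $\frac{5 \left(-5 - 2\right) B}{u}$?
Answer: $\frac{28469}{35210264} \approx 0.00080854$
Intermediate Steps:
$u = -65050$
$B = \frac{20335}{13532}$ ($B = -3 + \frac{- \frac{49}{-199} - \frac{302}{-10 - 7}}{4} = -3 + \frac{\left(-49\right) \left(- \frac{1}{199}\right) - \frac{302}{-10 - 7}}{4} = -3 + \frac{\frac{49}{199} - \frac{302}{-17}}{4} = -3 + \frac{\frac{49}{199} - - \frac{302}{17}}{4} = -3 + \frac{\frac{49}{199} + \frac{302}{17}}{4} = -3 + \frac{1}{4} \cdot \frac{60931}{3383} = -3 + \frac{60931}{13532} = \frac{20335}{13532} \approx 1.5027$)
$\frac{5 \left(-5 - 2\right) B}{u} = \frac{5 \left(-5 - 2\right) \frac{20335}{13532}}{-65050} = 5 \left(-7\right) \frac{20335}{13532} \left(- \frac{1}{65050}\right) = \left(-35\right) \frac{20335}{13532} \left(- \frac{1}{65050}\right) = \left(- \frac{711725}{13532}\right) \left(- \frac{1}{65050}\right) = \frac{28469}{35210264}$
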